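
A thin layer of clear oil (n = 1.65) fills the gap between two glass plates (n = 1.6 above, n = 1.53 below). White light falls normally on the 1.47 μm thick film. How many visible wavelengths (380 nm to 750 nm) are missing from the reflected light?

At the upper boundary (n = 1.6 to n = 1.65) the reflected ray undergoes a half-wave phase shift.
At the lower boundary (n = 1.65 to n = 1.53) the reflected ray undergoes no phase shift.
Exactly one π shift → a net half-wave offset.
So the condition for destructive reflection is 2 n t = m λ.
λ = 2 n t / m = 4851 / m nm.
m=6: 809 nm (IR); m=7: 693 nm (visible); m=8: 606 nm (visible); m=9: 539 nm (visible); m=10: 485 nm (visible); m=11: 441 nm (visible); m=12: 404 nm (visible); m=13: 373 nm (UV).

6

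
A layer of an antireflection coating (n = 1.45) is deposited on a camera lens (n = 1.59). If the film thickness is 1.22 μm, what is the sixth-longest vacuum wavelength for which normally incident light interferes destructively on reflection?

643 nm

Ray reflecting at the top interface goes from n = 1.0 toward n = 1.45: a half-wave phase shift.
Ray reflecting at the bottom interface goes from n = 1.45 toward n = 1.59: a half-wave phase shift.
Zero or two π shifts → no net half-wave offset.
So the condition for destructive reflection is 2 n t = (m + ½) λ.
λ = 2 n t / (m + ½). The sixth-longest wavelength is m = 5: λ = 2 × 1.45 × 1220 / 5.50 = 643 nm.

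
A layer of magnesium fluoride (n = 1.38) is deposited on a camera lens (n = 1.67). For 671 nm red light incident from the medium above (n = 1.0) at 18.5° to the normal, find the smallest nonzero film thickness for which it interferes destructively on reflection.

125 nm

Top surface (1.0 → 1.38): reflection off a higher-index medium gives a half-wave phase shift.
Bottom surface (1.38 → 1.67): reflection off a higher-index medium gives a half-wave phase shift.
Zero or two π shifts → no net half-wave offset.
With no net inversion, destructive interference in reflection requires 2 n t cos θ_r = (m + ½) λ.
Snell's law: 1.0 sin 18.5° = 1.38 sin θ_r → sin θ_r = 0.230, cos θ_r = 0.973.
Minimum at m = 0: t = λ / (4 n cos θ_r) = 671 / (4 × 1.38 × 0.973) = 125 nm.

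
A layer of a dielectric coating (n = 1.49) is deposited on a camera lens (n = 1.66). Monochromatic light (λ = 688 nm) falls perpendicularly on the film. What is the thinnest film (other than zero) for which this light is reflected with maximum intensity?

231 nm

Ray reflecting at the top interface goes from n = 1.0 toward n = 1.49: a half-wave phase shift.
Bottom surface (1.49 → 1.66): reflection off a higher-index medium gives a half-wave phase shift.
Zero or two π shifts → no net half-wave offset.
With no net inversion, constructive interference in reflection requires 2 n t = m λ.
Minimum nonzero at m = 1: t = λ / (2 n) = 688 / (2 × 1.49) = 231 nm.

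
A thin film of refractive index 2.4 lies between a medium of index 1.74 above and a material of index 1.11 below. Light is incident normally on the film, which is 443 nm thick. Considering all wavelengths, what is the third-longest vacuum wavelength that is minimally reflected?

709 nm

Top surface (1.74 → 2.4): reflection off a higher-index medium gives a half-wave phase shift.
At the lower boundary (n = 2.4 to n = 1.11) the reflected ray undergoes no phase shift.
Exactly one π shift → a net half-wave offset.
So the condition for destructive reflection is 2 n t = m λ.
λ = 2 n t / m. The third-longest wavelength is m = 3: λ = 2 × 2.4 × 443 / 3.00 = 709 nm.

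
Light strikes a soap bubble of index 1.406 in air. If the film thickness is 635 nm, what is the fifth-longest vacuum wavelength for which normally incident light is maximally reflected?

Top surface (1.0 → 1.406): reflection off a higher-index medium gives a half-wave phase shift.
Ray reflecting at the bottom interface goes from n = 1.406 toward n = 1.0: no phase shift.
Net: one phase inversion between the two reflected rays.
For bright reflection here: 2 n t = (m + ½) λ.
λ = 2 n t / (m + ½). The fifth-longest wavelength is m = 4: λ = 2 × 1.406 × 635 / 4.50 = 397 nm.

397 nm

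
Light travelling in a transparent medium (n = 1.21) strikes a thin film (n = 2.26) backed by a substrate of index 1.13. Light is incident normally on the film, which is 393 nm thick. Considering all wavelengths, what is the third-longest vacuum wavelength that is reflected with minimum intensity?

592 nm

At the upper boundary (n = 1.21 to n = 2.26) the reflected ray undergoes a half-wave phase shift.
Bottom surface (2.26 → 1.13): reflection off a lower-index medium gives no phase shift.
The two reflections differ by half a wavelength.
With one net inversion, destructive interference in reflection requires 2 n t = m λ.
λ = 2 n t / m. The third-longest wavelength is m = 3: λ = 2 × 2.26 × 393 / 3.00 = 592 nm.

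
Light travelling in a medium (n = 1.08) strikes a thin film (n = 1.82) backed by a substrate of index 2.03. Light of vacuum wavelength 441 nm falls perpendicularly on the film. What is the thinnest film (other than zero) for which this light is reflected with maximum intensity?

Ray reflecting at the top interface goes from n = 1.08 toward n = 1.82: a half-wave phase shift.
Ray reflecting at the bottom interface goes from n = 1.82 toward n = 2.03: a half-wave phase shift.
Net: no relative phase inversion (both shifts match).
With no net inversion, constructive interference in reflection requires 2 n t = m λ.
Minimum nonzero at m = 1: t = λ / (2 n) = 441 / (2 × 1.82) = 121 nm.

121 nm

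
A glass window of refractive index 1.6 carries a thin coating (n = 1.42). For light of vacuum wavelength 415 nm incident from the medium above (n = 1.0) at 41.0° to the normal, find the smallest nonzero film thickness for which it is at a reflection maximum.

165 nm

Top surface (1.0 → 1.42): reflection off a higher-index medium gives a half-wave phase shift.
Ray reflecting at the bottom interface goes from n = 1.42 toward n = 1.6: a half-wave phase shift.
Zero or two π shifts → no net half-wave offset.
For maximum reflection here: 2 n t cos θ_r = m λ.
Snell's law: 1.0 sin 41.0° = 1.42 sin θ_r → sin θ_r = 0.462, cos θ_r = 0.887.
Minimum nonzero at m = 1: t = λ / (2 n cos θ_r) = 415 / (2 × 1.42 × 0.887) = 165 nm.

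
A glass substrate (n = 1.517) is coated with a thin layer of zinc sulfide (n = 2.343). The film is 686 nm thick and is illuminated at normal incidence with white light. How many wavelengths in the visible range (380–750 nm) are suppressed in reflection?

At the upper boundary (n = 1.0 to n = 2.343) the reflected ray undergoes a half-wave phase shift.
Bottom surface (2.343 → 1.517): reflection off a lower-index medium gives no phase shift.
Net: one phase inversion between the two reflected rays.
With one net inversion, destructive interference in reflection requires 2 n t = m λ.
λ = 2 n t / m = 3215 / m nm.
m=4: 804 nm (IR); m=5: 643 nm (visible); m=6: 536 nm (visible); m=7: 459 nm (visible); m=8: 402 nm (visible); m=9: 357 nm (UV).

4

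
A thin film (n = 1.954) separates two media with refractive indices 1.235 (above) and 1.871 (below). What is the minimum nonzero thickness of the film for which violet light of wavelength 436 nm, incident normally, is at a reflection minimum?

112 nm

At the upper boundary (n = 1.235 to n = 1.954) the reflected ray undergoes a half-wave phase shift.
At the lower boundary (n = 1.954 to n = 1.871) the reflected ray undergoes no phase shift.
Exactly one π shift → a net half-wave offset.
With one net inversion, destructive interference in reflection requires 2 n t = m λ.
Minimum nonzero at m = 1: t = λ / (2 n) = 436 / (2 × 1.954) = 112 nm.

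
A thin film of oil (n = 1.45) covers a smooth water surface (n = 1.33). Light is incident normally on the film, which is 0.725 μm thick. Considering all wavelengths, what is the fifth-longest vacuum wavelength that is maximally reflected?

467 nm

Top surface (1.0 → 1.45): reflection off a higher-index medium gives a half-wave phase shift.
Ray reflecting at the bottom interface goes from n = 1.45 toward n = 1.33: no phase shift.
Exactly one π shift → a net half-wave offset.
With one net inversion, constructive interference in reflection requires 2 n t = (m + ½) λ.
λ = 2 n t / (m + ½). The fifth-longest wavelength is m = 4: λ = 2 × 1.45 × 725 / 4.50 = 467 nm.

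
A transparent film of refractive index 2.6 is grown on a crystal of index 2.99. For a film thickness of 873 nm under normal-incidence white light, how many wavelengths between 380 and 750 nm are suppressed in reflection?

Ray reflecting at the top interface goes from n = 1.0 toward n = 2.6: a half-wave phase shift.
At the lower boundary (n = 2.6 to n = 2.99) the reflected ray undergoes a half-wave phase shift.
Zero or two π shifts → no net half-wave offset.
With no net inversion, destructive interference in reflection requires 2 n t = (m + ½) λ.
λ = 2 n t / (m + ½) = 4540 / (m + ½) nm.
m=5: 825 nm (IR); m=6: 698 nm (visible); m=7: 605 nm (visible); m=8: 534 nm (visible); m=9: 478 nm (visible); m=10: 432 nm (visible); m=11: 395 nm (visible); m=12: 363 nm (UV).

6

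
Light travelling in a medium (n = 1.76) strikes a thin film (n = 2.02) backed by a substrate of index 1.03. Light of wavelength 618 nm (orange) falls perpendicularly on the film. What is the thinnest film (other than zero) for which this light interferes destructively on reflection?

At the upper boundary (n = 1.76 to n = 2.02) the reflected ray undergoes a half-wave phase shift.
Bottom surface (2.02 → 1.03): reflection off a lower-index medium gives no phase shift.
Exactly one π shift → a net half-wave offset.
With one net inversion, destructive interference in reflection requires 2 n t = m λ.
Minimum nonzero at m = 1: t = λ / (2 n) = 618 / (2 × 2.02) = 153 nm.

153 nm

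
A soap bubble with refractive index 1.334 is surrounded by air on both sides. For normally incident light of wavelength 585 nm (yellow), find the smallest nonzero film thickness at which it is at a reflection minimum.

219 nm

At the upper boundary (n = 1.0 to n = 1.334) the reflected ray undergoes a half-wave phase shift.
At the lower boundary (n = 1.334 to n = 1.0) the reflected ray undergoes no phase shift.
Net: one phase inversion between the two reflected rays.
With one net inversion, destructive interference in reflection requires 2 n t = m λ.
Minimum nonzero at m = 1: t = λ / (2 n) = 585 / (2 × 1.334) = 219 nm.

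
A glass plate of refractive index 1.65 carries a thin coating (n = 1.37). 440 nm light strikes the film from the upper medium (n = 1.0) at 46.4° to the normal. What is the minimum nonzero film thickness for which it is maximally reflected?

At the upper boundary (n = 1.0 to n = 1.37) the reflected ray undergoes a half-wave phase shift.
Bottom surface (1.37 → 1.65): reflection off a higher-index medium gives a half-wave phase shift.
Net: no relative phase inversion (both shifts match).
So the condition for constructive reflection is 2 n t cos θ_r = m λ.
Snell's law: 1.0 sin 46.4° = 1.37 sin θ_r → sin θ_r = 0.529, cos θ_r = 0.849.
Minimum nonzero at m = 1: t = λ / (2 n cos θ_r) = 440 / (2 × 1.37 × 0.849) = 189 nm.

189 nm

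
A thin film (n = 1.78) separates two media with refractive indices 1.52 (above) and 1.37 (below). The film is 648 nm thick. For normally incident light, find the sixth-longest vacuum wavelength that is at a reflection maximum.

419 nm

Ray reflecting at the top interface goes from n = 1.52 toward n = 1.78: a half-wave phase shift.
Bottom surface (1.78 → 1.37): reflection off a lower-index medium gives no phase shift.
Exactly one π shift → a net half-wave offset.
With one net inversion, constructive interference in reflection requires 2 n t = (m + ½) λ.
λ = 2 n t / (m + ½). The sixth-longest wavelength is m = 5: λ = 2 × 1.78 × 648 / 5.50 = 419 nm.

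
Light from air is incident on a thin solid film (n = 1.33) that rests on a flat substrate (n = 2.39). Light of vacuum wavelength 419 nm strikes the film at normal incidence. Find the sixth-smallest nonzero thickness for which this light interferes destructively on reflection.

Ray reflecting at the top interface goes from n = 1.0 toward n = 1.33: a half-wave phase shift.
Bottom surface (1.33 → 2.39): reflection off a higher-index medium gives a half-wave phase shift.
The two reflections carry the same phase change, so no net offset.
With no net inversion, destructive interference in reflection requires 2 n t = (m + ½) λ.
The sixth-smallest nonzero thickness corresponds to m = 5: t = (m + ½) λ / (2 n) = 5.50 × 419 / (2 × 1.33) = 866 nm.

866 nm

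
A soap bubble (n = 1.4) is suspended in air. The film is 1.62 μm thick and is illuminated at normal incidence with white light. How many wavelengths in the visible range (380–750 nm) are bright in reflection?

Top surface (1.0 → 1.4): reflection off a higher-index medium gives a half-wave phase shift.
Ray reflecting at the bottom interface goes from n = 1.4 toward n = 1.0: no phase shift.
The two reflections differ by half a wavelength.
With one net inversion, constructive interference in reflection requires 2 n t = (m + ½) λ.
λ = 2 n t / (m + ½) = 4536 / (m + ½) nm.
m=5: 825 nm (IR); m=6: 698 nm (visible); m=7: 605 nm (visible); m=8: 534 nm (visible); m=9: 477 nm (visible); m=10: 432 nm (visible); m=11: 394 nm (visible); m=12: 363 nm (UV).

6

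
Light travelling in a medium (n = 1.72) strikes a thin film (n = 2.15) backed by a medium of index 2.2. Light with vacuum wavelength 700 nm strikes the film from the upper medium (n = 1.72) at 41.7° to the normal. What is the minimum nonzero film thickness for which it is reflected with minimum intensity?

Top surface (1.72 → 2.15): reflection off a higher-index medium gives a half-wave phase shift.
Bottom surface (2.15 → 2.2): reflection off a higher-index medium gives a half-wave phase shift.
The two reflections carry the same phase change, so no net offset.
For minimum reflection here: 2 n t cos θ_r = (m + ½) λ.
Snell's law: 1.72 sin 41.7° = 2.15 sin θ_r → sin θ_r = 0.532, cos θ_r = 0.847.
Minimum at m = 0: t = λ / (4 n cos θ_r) = 700 / (4 × 2.15 × 0.847) = 96.1 nm.

96.1 nm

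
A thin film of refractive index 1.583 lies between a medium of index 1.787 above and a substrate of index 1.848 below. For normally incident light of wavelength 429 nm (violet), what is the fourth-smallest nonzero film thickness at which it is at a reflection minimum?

Ray reflecting at the top interface goes from n = 1.787 toward n = 1.583: no phase shift.
Ray reflecting at the bottom interface goes from n = 1.583 toward n = 1.848: a half-wave phase shift.
Exactly one π shift → a net half-wave offset.
For minimum reflection here: 2 n t = m λ.
The fourth-smallest nonzero thickness corresponds to m = 4: t = m λ / (2 n) = 4.00 × 429 / (2 × 1.583) = 542 nm.

542 nm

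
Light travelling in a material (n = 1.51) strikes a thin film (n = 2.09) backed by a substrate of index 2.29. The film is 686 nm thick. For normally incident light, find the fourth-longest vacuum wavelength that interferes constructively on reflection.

Top surface (1.51 → 2.09): reflection off a higher-index medium gives a half-wave phase shift.
At the lower boundary (n = 2.09 to n = 2.29) the reflected ray undergoes a half-wave phase shift.
The two reflections carry the same phase change, so no net offset.
So the condition for constructive reflection is 2 n t = m λ.
λ = 2 n t / m. The fourth-longest wavelength is m = 4: λ = 2 × 2.09 × 686 / 4.00 = 717 nm.

717 nm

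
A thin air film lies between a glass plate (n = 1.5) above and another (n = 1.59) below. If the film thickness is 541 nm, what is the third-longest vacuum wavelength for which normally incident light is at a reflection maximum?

433 nm

Top surface (1.5 → 1.0): reflection off a lower-index medium gives no phase shift.
Ray reflecting at the bottom interface goes from n = 1.0 toward n = 1.59: a half-wave phase shift.
Net: one phase inversion between the two reflected rays.
With one net inversion, constructive interference in reflection requires 2 n t = (m + ½) λ.
λ = 2 n t / (m + ½). The third-longest wavelength is m = 2: λ = 2 × 1.0 × 541 / 2.50 = 433 nm.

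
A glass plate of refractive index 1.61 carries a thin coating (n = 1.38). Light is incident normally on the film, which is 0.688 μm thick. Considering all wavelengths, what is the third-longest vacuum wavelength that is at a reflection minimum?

760 nm

Ray reflecting at the top interface goes from n = 1.0 toward n = 1.38: a half-wave phase shift.
Bottom surface (1.38 → 1.61): reflection off a higher-index medium gives a half-wave phase shift.
The two reflections carry the same phase change, so no net offset.
With no net inversion, destructive interference in reflection requires 2 n t = (m + ½) λ.
λ = 2 n t / (m + ½). The third-longest wavelength is m = 2: λ = 2 × 1.38 × 688 / 2.50 = 760 nm.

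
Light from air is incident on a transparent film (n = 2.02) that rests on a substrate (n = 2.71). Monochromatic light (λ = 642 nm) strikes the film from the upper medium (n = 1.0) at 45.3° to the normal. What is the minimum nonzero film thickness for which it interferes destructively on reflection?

Top surface (1.0 → 2.02): reflection off a higher-index medium gives a half-wave phase shift.
Ray reflecting at the bottom interface goes from n = 2.02 toward n = 2.71: a half-wave phase shift.
Zero or two π shifts → no net half-wave offset.
With no net inversion, destructive interference in reflection requires 2 n t cos θ_r = (m + ½) λ.
Snell's law: 1.0 sin 45.3° = 2.02 sin θ_r → sin θ_r = 0.352, cos θ_r = 0.936.
Minimum at m = 0: t = λ / (4 n cos θ_r) = 642 / (4 × 2.02 × 0.936) = 84.9 nm.

84.9 nm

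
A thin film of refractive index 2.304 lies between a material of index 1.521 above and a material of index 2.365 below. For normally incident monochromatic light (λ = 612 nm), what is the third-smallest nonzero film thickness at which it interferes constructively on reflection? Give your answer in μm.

At the upper boundary (n = 1.521 to n = 2.304) the reflected ray undergoes a half-wave phase shift.
At the lower boundary (n = 2.304 to n = 2.365) the reflected ray undergoes a half-wave phase shift.
The two reflections carry the same phase change, so no net offset.
So the condition for constructive reflection is 2 n t = m λ.
The third-smallest nonzero thickness corresponds to m = 3: t = m λ / (2 n) = 3.00 × 612 / (2 × 2.304) = 398 nm.

0.398 μm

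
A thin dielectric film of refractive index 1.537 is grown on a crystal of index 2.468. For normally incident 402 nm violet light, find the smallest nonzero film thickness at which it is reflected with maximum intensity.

Top surface (1.0 → 1.537): reflection off a higher-index medium gives a half-wave phase shift.
Ray reflecting at the bottom interface goes from n = 1.537 toward n = 2.468: a half-wave phase shift.
The two reflections carry the same phase change, so no net offset.
For bright reflection here: 2 n t = m λ.
Minimum nonzero at m = 1: t = λ / (2 n) = 402 / (2 × 1.537) = 131 nm.

131 nm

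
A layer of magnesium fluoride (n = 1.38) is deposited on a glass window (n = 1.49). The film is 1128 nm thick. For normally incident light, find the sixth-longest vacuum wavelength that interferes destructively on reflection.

Ray reflecting at the top interface goes from n = 1.0 toward n = 1.38: a half-wave phase shift.
Ray reflecting at the bottom interface goes from n = 1.38 toward n = 1.49: a half-wave phase shift.
The two reflections carry the same phase change, so no net offset.
So the condition for destructive reflection is 2 n t = (m + ½) λ.
λ = 2 n t / (m + ½). The sixth-longest wavelength is m = 5: λ = 2 × 1.38 × 1128 / 5.50 = 566 nm.

566 nm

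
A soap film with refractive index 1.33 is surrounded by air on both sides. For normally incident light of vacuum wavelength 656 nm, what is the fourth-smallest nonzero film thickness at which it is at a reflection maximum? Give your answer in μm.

Ray reflecting at the top interface goes from n = 1.0 toward n = 1.33: a half-wave phase shift.
Ray reflecting at the bottom interface goes from n = 1.33 toward n = 1.0: no phase shift.
Exactly one π shift → a net half-wave offset.
For bright reflection here: 2 n t = (m + ½) λ.
The fourth-smallest nonzero thickness corresponds to m = 3: t = (m + ½) λ / (2 n) = 3.50 × 656 / (2 × 1.33) = 863 nm.

0.863 μm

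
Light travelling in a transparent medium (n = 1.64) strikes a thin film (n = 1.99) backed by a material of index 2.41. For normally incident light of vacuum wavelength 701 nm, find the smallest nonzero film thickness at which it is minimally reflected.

Ray reflecting at the top interface goes from n = 1.64 toward n = 1.99: a half-wave phase shift.
Ray reflecting at the bottom interface goes from n = 1.99 toward n = 2.41: a half-wave phase shift.
The two reflections carry the same phase change, so no net offset.
So the condition for destructive reflection is 2 n t = (m + ½) λ.
Minimum at m = 0: t = λ / (4 n) = 701 / (4 × 1.99) = 88.1 nm.

88.1 nm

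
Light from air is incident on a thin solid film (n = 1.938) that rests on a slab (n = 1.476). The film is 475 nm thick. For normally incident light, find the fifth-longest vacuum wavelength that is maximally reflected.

At the upper boundary (n = 1.0 to n = 1.938) the reflected ray undergoes a half-wave phase shift.
Ray reflecting at the bottom interface goes from n = 1.938 toward n = 1.476: no phase shift.
Exactly one π shift → a net half-wave offset.
With one net inversion, constructive interference in reflection requires 2 n t = (m + ½) λ.
λ = 2 n t / (m + ½). The fifth-longest wavelength is m = 4: λ = 2 × 1.938 × 475 / 4.50 = 409 nm.

409 nm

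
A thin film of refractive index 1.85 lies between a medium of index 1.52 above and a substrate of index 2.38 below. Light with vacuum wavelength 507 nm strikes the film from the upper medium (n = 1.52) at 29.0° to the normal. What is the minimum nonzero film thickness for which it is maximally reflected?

149 nm

At the upper boundary (n = 1.52 to n = 1.85) the reflected ray undergoes a half-wave phase shift.
Ray reflecting at the bottom interface goes from n = 1.85 toward n = 2.38: a half-wave phase shift.
The two reflections carry the same phase change, so no net offset.
With no net inversion, constructive interference in reflection requires 2 n t cos θ_r = m λ.
Snell's law: 1.52 sin 29.0° = 1.85 sin θ_r → sin θ_r = 0.398, cos θ_r = 0.917.
Minimum nonzero at m = 1: t = λ / (2 n cos θ_r) = 507 / (2 × 1.85 × 0.917) = 149 nm.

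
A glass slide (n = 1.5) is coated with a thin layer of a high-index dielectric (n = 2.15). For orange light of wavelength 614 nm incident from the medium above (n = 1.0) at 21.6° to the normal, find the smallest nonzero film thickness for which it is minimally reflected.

At the upper boundary (n = 1.0 to n = 2.15) the reflected ray undergoes a half-wave phase shift.
Bottom surface (2.15 → 1.5): reflection off a lower-index medium gives no phase shift.
Net: one phase inversion between the two reflected rays.
So the condition for destructive reflection is 2 n t cos θ_r = m λ.
Snell's law: 1.0 sin 21.6° = 2.15 sin θ_r → sin θ_r = 0.171, cos θ_r = 0.985.
Minimum nonzero at m = 1: t = λ / (2 n cos θ_r) = 614 / (2 × 2.15 × 0.985) = 145 nm.

145 nm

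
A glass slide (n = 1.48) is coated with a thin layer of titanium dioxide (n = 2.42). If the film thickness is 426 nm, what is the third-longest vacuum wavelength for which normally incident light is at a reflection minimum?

Top surface (1.0 → 2.42): reflection off a higher-index medium gives a half-wave phase shift.
At the lower boundary (n = 2.42 to n = 1.48) the reflected ray undergoes no phase shift.
The two reflections differ by half a wavelength.
With one net inversion, destructive interference in reflection requires 2 n t = m λ.
λ = 2 n t / m. The third-longest wavelength is m = 3: λ = 2 × 2.42 × 426 / 3.00 = 687 nm.

687 nm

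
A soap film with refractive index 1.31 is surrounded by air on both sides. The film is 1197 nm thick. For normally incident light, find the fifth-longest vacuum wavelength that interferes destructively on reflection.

Ray reflecting at the top interface goes from n = 1.0 toward n = 1.31: a half-wave phase shift.
At the lower boundary (n = 1.31 to n = 1.0) the reflected ray undergoes no phase shift.
Net: one phase inversion between the two reflected rays.
For dark reflection here: 2 n t = m λ.
λ = 2 n t / m. The fifth-longest wavelength is m = 5: λ = 2 × 1.31 × 1197 / 5.00 = 627 nm.

627 nm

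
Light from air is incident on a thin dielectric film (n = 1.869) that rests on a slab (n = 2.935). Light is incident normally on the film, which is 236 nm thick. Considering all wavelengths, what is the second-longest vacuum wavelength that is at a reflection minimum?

588 nm

At the upper boundary (n = 1.0 to n = 1.869) the reflected ray undergoes a half-wave phase shift.
At the lower boundary (n = 1.869 to n = 2.935) the reflected ray undergoes a half-wave phase shift.
Zero or two π shifts → no net half-wave offset.
For weak reflection here: 2 n t = (m + ½) λ.
λ = 2 n t / (m + ½). The second-longest wavelength is m = 1: λ = 2 × 1.869 × 236 / 1.50 = 588 nm.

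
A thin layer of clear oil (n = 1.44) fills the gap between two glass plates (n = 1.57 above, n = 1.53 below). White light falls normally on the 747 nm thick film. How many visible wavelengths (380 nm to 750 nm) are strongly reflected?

Top surface (1.57 → 1.44): reflection off a lower-index medium gives no phase shift.
At the lower boundary (n = 1.44 to n = 1.53) the reflected ray undergoes a half-wave phase shift.
Exactly one π shift → a net half-wave offset.
For strong reflection here: 2 n t = (m + ½) λ.
λ = 2 n t / (m + ½) = 2151 / (m + ½) nm.
m=2: 861 nm (IR); m=3: 615 nm (visible); m=4: 478 nm (visible); m=5: 391 nm (visible); m=6: 331 nm (UV).

3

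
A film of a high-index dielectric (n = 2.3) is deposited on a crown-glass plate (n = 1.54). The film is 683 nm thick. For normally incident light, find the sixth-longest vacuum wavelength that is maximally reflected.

Top surface (1.0 → 2.3): reflection off a higher-index medium gives a half-wave phase shift.
Bottom surface (2.3 → 1.54): reflection off a lower-index medium gives no phase shift.
Net: one phase inversion between the two reflected rays.
For strong reflection here: 2 n t = (m + ½) λ.
λ = 2 n t / (m + ½). The sixth-longest wavelength is m = 5: λ = 2 × 2.3 × 683 / 5.50 = 571 nm.

571 nm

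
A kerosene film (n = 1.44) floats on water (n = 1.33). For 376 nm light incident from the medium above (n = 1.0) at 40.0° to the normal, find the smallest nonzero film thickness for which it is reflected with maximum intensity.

72.9 nm

Ray reflecting at the top interface goes from n = 1.0 toward n = 1.44: a half-wave phase shift.
Ray reflecting at the bottom interface goes from n = 1.44 toward n = 1.33: no phase shift.
Exactly one π shift → a net half-wave offset.
For bright reflection here: 2 n t cos θ_r = (m + ½) λ.
Snell's law: 1.0 sin 40.0° = 1.44 sin θ_r → sin θ_r = 0.446, cos θ_r = 0.895.
Minimum at m = 0: t = λ / (4 n cos θ_r) = 376 / (4 × 1.44 × 0.895) = 72.9 nm.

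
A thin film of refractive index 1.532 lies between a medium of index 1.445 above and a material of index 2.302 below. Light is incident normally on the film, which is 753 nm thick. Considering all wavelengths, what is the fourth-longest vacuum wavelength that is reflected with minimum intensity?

At the upper boundary (n = 1.445 to n = 1.532) the reflected ray undergoes a half-wave phase shift.
Ray reflecting at the bottom interface goes from n = 1.532 toward n = 2.302: a half-wave phase shift.
The two reflections carry the same phase change, so no net offset.
For weak reflection here: 2 n t = (m + ½) λ.
λ = 2 n t / (m + ½). The fourth-longest wavelength is m = 3: λ = 2 × 1.532 × 753 / 3.50 = 659 nm.

659 nm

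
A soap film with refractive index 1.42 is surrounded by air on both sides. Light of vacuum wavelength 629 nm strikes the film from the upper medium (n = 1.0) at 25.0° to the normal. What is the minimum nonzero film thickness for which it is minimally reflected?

Top surface (1.0 → 1.42): reflection off a higher-index medium gives a half-wave phase shift.
At the lower boundary (n = 1.42 to n = 1.0) the reflected ray undergoes no phase shift.
Net: one phase inversion between the two reflected rays.
So the condition for destructive reflection is 2 n t cos θ_r = m λ.
Snell's law: 1.0 sin 25.0° = 1.42 sin θ_r → sin θ_r = 0.298, cos θ_r = 0.955.
Minimum nonzero at m = 1: t = λ / (2 n cos θ_r) = 629 / (2 × 1.42 × 0.955) = 232 nm.

232 nm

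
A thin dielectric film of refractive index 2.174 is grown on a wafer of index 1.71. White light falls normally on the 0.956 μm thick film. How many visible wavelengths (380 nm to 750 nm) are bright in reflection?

At the upper boundary (n = 1.0 to n = 2.174) the reflected ray undergoes a half-wave phase shift.
Ray reflecting at the bottom interface goes from n = 2.174 toward n = 1.71: no phase shift.
Net: one phase inversion between the two reflected rays.
With one net inversion, constructive interference in reflection requires 2 n t = (m + ½) λ.
λ = 2 n t / (m + ½) = 4157 / (m + ½) nm.
m=5: 756 nm (IR); m=6: 639 nm (visible); m=7: 554 nm (visible); m=8: 489 nm (visible); m=9: 438 nm (visible); m=10: 396 nm (visible); m=11: 361 nm (UV).

5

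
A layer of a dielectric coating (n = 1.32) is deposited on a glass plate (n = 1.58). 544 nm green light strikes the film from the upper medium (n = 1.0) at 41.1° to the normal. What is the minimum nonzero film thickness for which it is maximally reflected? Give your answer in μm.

At the upper boundary (n = 1.0 to n = 1.32) the reflected ray undergoes a half-wave phase shift.
Ray reflecting at the bottom interface goes from n = 1.32 toward n = 1.58: a half-wave phase shift.
The two reflections carry the same phase change, so no net offset.
With no net inversion, constructive interference in reflection requires 2 n t cos θ_r = m λ.
Snell's law: 1.0 sin 41.1° = 1.32 sin θ_r → sin θ_r = 0.498, cos θ_r = 0.867.
Minimum nonzero at m = 1: t = λ / (2 n cos θ_r) = 544 / (2 × 1.32 × 0.867) = 238 nm.

0.238 μm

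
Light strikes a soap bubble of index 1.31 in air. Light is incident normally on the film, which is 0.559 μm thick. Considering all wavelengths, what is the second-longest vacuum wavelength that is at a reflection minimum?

732 nm

Top surface (1.0 → 1.31): reflection off a higher-index medium gives a half-wave phase shift.
At the lower boundary (n = 1.31 to n = 1.0) the reflected ray undergoes no phase shift.
The two reflections differ by half a wavelength.
So the condition for destructive reflection is 2 n t = m λ.
λ = 2 n t / m. The second-longest wavelength is m = 2: λ = 2 × 1.31 × 559 / 2.00 = 732 nm.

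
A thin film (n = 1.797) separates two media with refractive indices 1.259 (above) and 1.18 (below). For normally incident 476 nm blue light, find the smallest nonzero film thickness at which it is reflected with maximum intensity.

66.2 nm

Ray reflecting at the top interface goes from n = 1.259 toward n = 1.797: a half-wave phase shift.
Ray reflecting at the bottom interface goes from n = 1.797 toward n = 1.18: no phase shift.
Exactly one π shift → a net half-wave offset.
For strong reflection here: 2 n t = (m + ½) λ.
Minimum at m = 0: t = λ / (4 n) = 476 / (4 × 1.797) = 66.2 nm.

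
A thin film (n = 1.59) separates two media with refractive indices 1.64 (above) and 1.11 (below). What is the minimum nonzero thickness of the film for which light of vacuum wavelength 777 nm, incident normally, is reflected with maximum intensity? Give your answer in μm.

Top surface (1.64 → 1.59): reflection off a lower-index medium gives no phase shift.
At the lower boundary (n = 1.59 to n = 1.11) the reflected ray undergoes no phase shift.
Net: no relative phase inversion (both shifts match).
For maximum reflection here: 2 n t = m λ.
Minimum nonzero at m = 1: t = λ / (2 n) = 777 / (2 × 1.59) = 244 nm.

0.244 μm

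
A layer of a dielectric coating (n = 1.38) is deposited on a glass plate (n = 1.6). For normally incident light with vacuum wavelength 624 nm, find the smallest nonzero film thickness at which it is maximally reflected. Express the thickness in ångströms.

2261 Å

Ray reflecting at the top interface goes from n = 1.0 toward n = 1.38: a half-wave phase shift.
Ray reflecting at the bottom interface goes from n = 1.38 toward n = 1.6: a half-wave phase shift.
Zero or two π shifts → no net half-wave offset.
For strong reflection here: 2 n t = m λ.
Minimum nonzero at m = 1: t = λ / (2 n) = 624 / (2 × 1.38) = 226 nm.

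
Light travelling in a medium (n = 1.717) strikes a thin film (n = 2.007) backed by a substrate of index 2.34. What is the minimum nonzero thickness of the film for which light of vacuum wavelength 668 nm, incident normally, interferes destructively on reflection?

83.2 nm

Top surface (1.717 → 2.007): reflection off a higher-index medium gives a half-wave phase shift.
Bottom surface (2.007 → 2.34): reflection off a higher-index medium gives a half-wave phase shift.
The two reflections carry the same phase change, so no net offset.
With no net inversion, destructive interference in reflection requires 2 n t = (m + ½) λ.
Minimum at m = 0: t = λ / (4 n) = 668 / (4 × 2.007) = 83.2 nm.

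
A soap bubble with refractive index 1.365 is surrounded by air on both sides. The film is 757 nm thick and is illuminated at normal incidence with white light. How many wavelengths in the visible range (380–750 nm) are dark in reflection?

Ray reflecting at the top interface goes from n = 1.0 toward n = 1.365: a half-wave phase shift.
Bottom surface (1.365 → 1.0): reflection off a lower-index medium gives no phase shift.
Exactly one π shift → a net half-wave offset.
With one net inversion, destructive interference in reflection requires 2 n t = m λ.
λ = 2 n t / m = 2067 / m nm.
m=2: 1033 nm (IR); m=3: 689 nm (visible); m=4: 517 nm (visible); m=5: 413 nm (visible); m=6: 344 nm (UV).

3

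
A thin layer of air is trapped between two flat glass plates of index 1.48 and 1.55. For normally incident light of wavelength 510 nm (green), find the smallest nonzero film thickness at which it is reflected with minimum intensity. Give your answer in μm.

0.255 μm

At the upper boundary (n = 1.48 to n = 1.0) the reflected ray undergoes no phase shift.
Bottom surface (1.0 → 1.55): reflection off a higher-index medium gives a half-wave phase shift.
The two reflections differ by half a wavelength.
With one net inversion, destructive interference in reflection requires 2 n t = m λ.
Minimum nonzero at m = 1: t = λ / (2 n) = 510 / (2 × 1.0) = 255 nm.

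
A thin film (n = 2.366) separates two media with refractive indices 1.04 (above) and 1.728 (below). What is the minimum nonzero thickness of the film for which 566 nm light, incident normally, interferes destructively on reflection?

120 nm

At the upper boundary (n = 1.04 to n = 2.366) the reflected ray undergoes a half-wave phase shift.
Bottom surface (2.366 → 1.728): reflection off a lower-index medium gives no phase shift.
Exactly one π shift → a net half-wave offset.
So the condition for destructive reflection is 2 n t = m λ.
Minimum nonzero at m = 1: t = λ / (2 n) = 566 / (2 × 2.366) = 120 nm.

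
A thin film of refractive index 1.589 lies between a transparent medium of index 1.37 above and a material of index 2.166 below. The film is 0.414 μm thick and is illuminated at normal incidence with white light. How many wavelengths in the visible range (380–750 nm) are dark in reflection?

Ray reflecting at the top interface goes from n = 1.37 toward n = 1.589: a half-wave phase shift.
Bottom surface (1.589 → 2.166): reflection off a higher-index medium gives a half-wave phase shift.
Net: no relative phase inversion (both shifts match).
For dark reflection here: 2 n t = (m + ½) λ.
λ = 2 n t / (m + ½) = 1316 / (m + ½) nm.
m=1: 877 nm (IR); m=2: 526 nm (visible); m=3: 376 nm (UV).

1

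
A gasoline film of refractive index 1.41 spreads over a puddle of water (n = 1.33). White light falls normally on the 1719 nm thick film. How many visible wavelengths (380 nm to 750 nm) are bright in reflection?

Top surface (1.0 → 1.41): reflection off a higher-index medium gives a half-wave phase shift.
At the lower boundary (n = 1.41 to n = 1.33) the reflected ray undergoes no phase shift.
The two reflections differ by half a wavelength.
So the condition for constructive reflection is 2 n t = (m + ½) λ.
λ = 2 n t / (m + ½) = 4848 / (m + ½) nm.
m=5: 881 nm (IR); m=6: 746 nm (visible); m=7: 646 nm (visible); m=8: 570 nm (visible); m=9: 510 nm (visible); m=10: 462 nm (visible); m=11: 422 nm (visible); m=12: 388 nm (visible); m=13: 359 nm (UV).

7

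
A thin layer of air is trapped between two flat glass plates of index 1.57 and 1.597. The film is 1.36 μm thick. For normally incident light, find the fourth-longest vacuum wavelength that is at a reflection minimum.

At the upper boundary (n = 1.57 to n = 1.0) the reflected ray undergoes no phase shift.
Ray reflecting at the bottom interface goes from n = 1.0 toward n = 1.597: a half-wave phase shift.
The two reflections differ by half a wavelength.
With one net inversion, destructive interference in reflection requires 2 n t = m λ.
λ = 2 n t / m. The fourth-longest wavelength is m = 4: λ = 2 × 1.0 × 1360 / 4.00 = 680 nm.

680 nm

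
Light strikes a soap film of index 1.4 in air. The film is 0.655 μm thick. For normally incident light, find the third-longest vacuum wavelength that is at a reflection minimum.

Ray reflecting at the top interface goes from n = 1.0 toward n = 1.4: a half-wave phase shift.
At the lower boundary (n = 1.4 to n = 1.0) the reflected ray undergoes no phase shift.
Net: one phase inversion between the two reflected rays.
So the condition for destructive reflection is 2 n t = m λ.
λ = 2 n t / m. The third-longest wavelength is m = 3: λ = 2 × 1.4 × 655 / 3.00 = 611 nm.

611 nm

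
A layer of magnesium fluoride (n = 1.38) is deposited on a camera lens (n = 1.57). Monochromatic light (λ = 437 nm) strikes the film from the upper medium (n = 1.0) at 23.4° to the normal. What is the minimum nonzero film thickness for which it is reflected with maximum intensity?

165 nm

At the upper boundary (n = 1.0 to n = 1.38) the reflected ray undergoes a half-wave phase shift.
Ray reflecting at the bottom interface goes from n = 1.38 toward n = 1.57: a half-wave phase shift.
Net: no relative phase inversion (both shifts match).
So the condition for constructive reflection is 2 n t cos θ_r = m λ.
Snell's law: 1.0 sin 23.4° = 1.38 sin θ_r → sin θ_r = 0.288, cos θ_r = 0.958.
Minimum nonzero at m = 1: t = λ / (2 n cos θ_r) = 437 / (2 × 1.38 × 0.958) = 165 nm.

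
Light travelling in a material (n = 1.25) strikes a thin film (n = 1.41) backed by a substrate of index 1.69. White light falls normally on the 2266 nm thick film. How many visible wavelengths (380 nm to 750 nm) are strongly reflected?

8

At the upper boundary (n = 1.25 to n = 1.41) the reflected ray undergoes a half-wave phase shift.
Bottom surface (1.41 → 1.69): reflection off a higher-index medium gives a half-wave phase shift.
Zero or two π shifts → no net half-wave offset.
With no net inversion, constructive interference in reflection requires 2 n t = m λ.
λ = 2 n t / m = 6390 / m nm.
m=8: 799 nm (IR); m=9: 710 nm (visible); m=10: 639 nm (visible); m=11: 581 nm (visible); m=12: 533 nm (visible); m=13: 492 nm (visible); m=14: 456 nm (visible); m=15: 426 nm (visible); m=16: 399 nm (visible); m=17: 376 nm (UV).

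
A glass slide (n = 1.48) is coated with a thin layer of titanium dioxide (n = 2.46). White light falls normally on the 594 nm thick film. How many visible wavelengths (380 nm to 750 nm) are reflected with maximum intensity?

Top surface (1.0 → 2.46): reflection off a higher-index medium gives a half-wave phase shift.
Ray reflecting at the bottom interface goes from n = 2.46 toward n = 1.48: no phase shift.
The two reflections differ by half a wavelength.
With one net inversion, constructive interference in reflection requires 2 n t = (m + ½) λ.
λ = 2 n t / (m + ½) = 2922 / (m + ½) nm.
m=3: 835 nm (IR); m=4: 649 nm (visible); m=5: 531 nm (visible); m=6: 450 nm (visible); m=7: 390 nm (visible); m=8: 344 nm (UV).

4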